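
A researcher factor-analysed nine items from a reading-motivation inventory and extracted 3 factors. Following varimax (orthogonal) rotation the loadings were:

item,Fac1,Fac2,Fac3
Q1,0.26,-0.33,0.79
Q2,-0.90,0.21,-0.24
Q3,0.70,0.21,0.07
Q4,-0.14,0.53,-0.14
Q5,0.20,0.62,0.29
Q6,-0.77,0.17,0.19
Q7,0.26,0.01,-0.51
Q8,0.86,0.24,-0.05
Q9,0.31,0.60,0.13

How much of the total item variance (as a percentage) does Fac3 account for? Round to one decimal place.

SS loadings for Fac3 = 0.79² + (-0.24)² + 0.07² + (-0.14)² + 0.29² + 0.19² + (-0.51)² + (-0.05)² + 0.13² = 1.1059
With 9 standardized items, total variance = 9. Proportion = 1.1059/9 = 0.1229 → 12.29%.

12.3%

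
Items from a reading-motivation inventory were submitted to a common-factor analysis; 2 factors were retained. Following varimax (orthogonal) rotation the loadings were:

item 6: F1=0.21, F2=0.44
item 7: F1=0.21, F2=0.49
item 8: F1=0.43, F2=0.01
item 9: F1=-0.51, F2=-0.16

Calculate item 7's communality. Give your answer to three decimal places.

h² = 0.21² + 0.49² = 0.0441 + 0.2401 = 0.2842

0.284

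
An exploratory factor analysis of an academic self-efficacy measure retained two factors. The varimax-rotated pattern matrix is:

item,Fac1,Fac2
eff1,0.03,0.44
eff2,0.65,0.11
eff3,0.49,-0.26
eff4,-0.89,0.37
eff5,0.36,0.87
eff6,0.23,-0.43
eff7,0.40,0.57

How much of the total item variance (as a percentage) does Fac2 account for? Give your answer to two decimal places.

SS loadings for Fac2 = 0.44² + 0.11² + (-0.26)² + 0.37² + 0.87² + (-0.43)² + 0.57² = 1.6769
With 7 standardized items, total variance = 7. Proportion = 1.6769/7 = 0.2396 → 23.96%.

23.96%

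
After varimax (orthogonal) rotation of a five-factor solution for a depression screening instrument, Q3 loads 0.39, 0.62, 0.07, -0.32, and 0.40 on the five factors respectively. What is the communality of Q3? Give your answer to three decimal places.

h² = 0.39² + 0.62² + 0.07² + (-0.32)² + 0.40² = 0.1521 + 0.3844 + 0.0049 + 0.1024 + 0.1600 = 0.8038

0.804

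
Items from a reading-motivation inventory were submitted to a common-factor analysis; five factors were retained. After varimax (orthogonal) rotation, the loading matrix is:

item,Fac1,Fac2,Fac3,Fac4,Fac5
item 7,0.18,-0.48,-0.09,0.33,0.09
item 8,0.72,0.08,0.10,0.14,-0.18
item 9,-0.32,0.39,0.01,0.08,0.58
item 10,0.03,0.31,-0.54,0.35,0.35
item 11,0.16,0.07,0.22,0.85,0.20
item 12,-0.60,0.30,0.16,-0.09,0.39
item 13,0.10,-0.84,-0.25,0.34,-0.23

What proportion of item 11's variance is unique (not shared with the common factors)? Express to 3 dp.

h² = 0.16² + 0.07² + 0.22² + 0.85² + 0.20² = 0.0256 + 0.0049 + 0.0484 + 0.7225 + 0.0400 = 0.8414
Uniqueness u² = 1 − h² = 1 − 0.8414 = 0.1586

0.159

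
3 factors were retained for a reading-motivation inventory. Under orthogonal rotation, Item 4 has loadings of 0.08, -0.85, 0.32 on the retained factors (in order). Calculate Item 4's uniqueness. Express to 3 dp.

0.169

h² = 0.08² + (-0.85)² + 0.32² = 0.0064 + 0.7225 + 0.1024 = 0.8313
Uniqueness u² = 1 − h² = 1 − 0.8313 = 0.1687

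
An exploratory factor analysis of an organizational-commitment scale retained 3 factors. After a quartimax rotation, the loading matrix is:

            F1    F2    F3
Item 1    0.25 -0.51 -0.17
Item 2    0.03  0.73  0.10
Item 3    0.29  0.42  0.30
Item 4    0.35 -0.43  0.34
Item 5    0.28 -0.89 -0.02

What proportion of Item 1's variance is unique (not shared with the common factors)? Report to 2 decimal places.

h² = 0.25² + (-0.51)² + (-0.17)² = 0.0625 + 0.2601 + 0.0289 = 0.3515
Uniqueness u² = 1 − h² = 1 − 0.3515 = 0.6485

0.65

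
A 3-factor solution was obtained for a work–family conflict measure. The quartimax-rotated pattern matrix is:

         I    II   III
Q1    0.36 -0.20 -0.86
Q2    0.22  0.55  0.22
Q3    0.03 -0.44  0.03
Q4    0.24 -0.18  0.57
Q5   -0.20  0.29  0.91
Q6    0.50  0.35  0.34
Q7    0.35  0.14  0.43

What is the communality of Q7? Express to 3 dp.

0.327

h² = 0.35² + 0.14² + 0.43² = 0.1225 + 0.0196 + 0.1849 = 0.3270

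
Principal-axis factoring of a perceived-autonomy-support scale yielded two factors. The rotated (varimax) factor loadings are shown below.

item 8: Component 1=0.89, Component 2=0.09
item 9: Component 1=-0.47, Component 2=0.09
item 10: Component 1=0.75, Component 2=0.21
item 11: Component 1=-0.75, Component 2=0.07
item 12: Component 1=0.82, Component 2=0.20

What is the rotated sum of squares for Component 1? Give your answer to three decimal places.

SS loadings for Component 1 = 0.89² + (-0.47)² + 0.75² + (-0.75)² + 0.82² = 0.7921 + 0.2209 + 0.5625 + 0.5625 + 0.6724 = 2.8104

2.810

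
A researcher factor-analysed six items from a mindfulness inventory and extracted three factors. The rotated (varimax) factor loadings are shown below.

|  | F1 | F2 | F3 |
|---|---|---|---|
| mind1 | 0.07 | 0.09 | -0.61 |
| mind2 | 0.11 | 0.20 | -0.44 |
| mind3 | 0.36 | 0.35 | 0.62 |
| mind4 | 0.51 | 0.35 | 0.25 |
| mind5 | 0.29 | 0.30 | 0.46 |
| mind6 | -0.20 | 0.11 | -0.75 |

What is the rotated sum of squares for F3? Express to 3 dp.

1.787

SS loadings for F3 = (-0.61)² + (-0.44)² + 0.62² + 0.25² + 0.46² + (-0.75)² = 0.3721 + 0.1936 + 0.3844 + 0.0625 + 0.2116 + 0.5625 = 1.7867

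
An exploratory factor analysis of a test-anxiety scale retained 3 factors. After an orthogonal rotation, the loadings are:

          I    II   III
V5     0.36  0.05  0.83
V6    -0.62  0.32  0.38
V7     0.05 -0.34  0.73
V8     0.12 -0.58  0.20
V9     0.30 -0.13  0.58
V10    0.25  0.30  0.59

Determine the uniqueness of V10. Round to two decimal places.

0.50

h² = 0.25² + 0.30² + 0.59² = 0.0625 + 0.0900 + 0.3481 = 0.5006
Uniqueness u² = 1 − h² = 1 − 0.5006 = 0.4994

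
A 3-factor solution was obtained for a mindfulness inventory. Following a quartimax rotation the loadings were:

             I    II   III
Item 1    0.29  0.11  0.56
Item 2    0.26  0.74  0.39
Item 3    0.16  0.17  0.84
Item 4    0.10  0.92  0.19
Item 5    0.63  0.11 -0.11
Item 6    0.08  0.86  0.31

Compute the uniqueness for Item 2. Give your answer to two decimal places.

h² = 0.26² + 0.74² + 0.39² = 0.0676 + 0.5476 + 0.1521 = 0.7673
Uniqueness u² = 1 − h² = 1 − 0.7673 = 0.2327

0.23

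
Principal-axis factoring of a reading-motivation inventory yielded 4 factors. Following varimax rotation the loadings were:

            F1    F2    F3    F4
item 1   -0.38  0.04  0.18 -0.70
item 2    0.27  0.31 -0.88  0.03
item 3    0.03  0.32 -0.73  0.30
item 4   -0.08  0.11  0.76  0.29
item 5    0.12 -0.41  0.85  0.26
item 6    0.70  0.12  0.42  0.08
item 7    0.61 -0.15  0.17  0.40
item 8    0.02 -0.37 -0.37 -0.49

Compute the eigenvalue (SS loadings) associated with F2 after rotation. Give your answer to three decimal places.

0.554

SS loadings for F2 = 0.04² + 0.31² + 0.32² + 0.11² + (-0.41)² + 0.12² + (-0.15)² + (-0.37)² = 0.0016 + 0.0961 + 0.1024 + 0.0121 + 0.1681 + 0.0144 + 0.0225 + 0.1369 = 0.5541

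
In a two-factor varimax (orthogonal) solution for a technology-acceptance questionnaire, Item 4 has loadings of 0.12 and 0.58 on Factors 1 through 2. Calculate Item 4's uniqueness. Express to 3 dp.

0.649

h² = 0.12² + 0.58² = 0.0144 + 0.3364 = 0.3508
Uniqueness u² = 1 − h² = 1 − 0.3508 = 0.6492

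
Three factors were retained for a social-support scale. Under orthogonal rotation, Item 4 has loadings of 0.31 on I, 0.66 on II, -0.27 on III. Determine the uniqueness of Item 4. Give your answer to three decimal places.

h² = 0.31² + 0.66² + (-0.27)² = 0.0961 + 0.4356 + 0.0729 = 0.6046
Uniqueness u² = 1 − h² = 1 − 0.6046 = 0.3954

0.395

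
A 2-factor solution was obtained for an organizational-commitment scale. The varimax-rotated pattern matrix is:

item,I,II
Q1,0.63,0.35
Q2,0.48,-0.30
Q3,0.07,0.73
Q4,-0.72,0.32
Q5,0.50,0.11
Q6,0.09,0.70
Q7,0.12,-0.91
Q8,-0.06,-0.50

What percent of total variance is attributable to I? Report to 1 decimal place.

SS loadings for I = 0.63² + 0.48² + 0.07² + (-0.72)² + 0.50² + 0.09² + 0.12² + (-0.06)² = 1.4267
With 8 standardized items, total variance = 8. Proportion = 1.4267/8 = 0.1783 → 17.83%.

17.8%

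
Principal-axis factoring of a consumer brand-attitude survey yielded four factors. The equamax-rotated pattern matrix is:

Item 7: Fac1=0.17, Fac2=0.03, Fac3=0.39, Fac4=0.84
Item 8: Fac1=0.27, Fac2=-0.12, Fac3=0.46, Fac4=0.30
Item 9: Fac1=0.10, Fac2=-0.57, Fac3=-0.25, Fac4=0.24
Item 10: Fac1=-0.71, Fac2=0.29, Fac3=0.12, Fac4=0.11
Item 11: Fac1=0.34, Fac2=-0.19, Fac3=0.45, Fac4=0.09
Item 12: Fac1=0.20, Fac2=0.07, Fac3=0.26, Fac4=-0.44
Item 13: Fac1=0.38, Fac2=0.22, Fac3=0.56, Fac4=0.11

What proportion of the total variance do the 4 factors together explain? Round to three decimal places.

0.505

SS loadings by factor: 0.9159, 0.5137, 1.0243, 1.0791; total = 3.5330.
Total variance with 7 standardized items is 7, so the solution explains 3.5330/7 = 0.5047.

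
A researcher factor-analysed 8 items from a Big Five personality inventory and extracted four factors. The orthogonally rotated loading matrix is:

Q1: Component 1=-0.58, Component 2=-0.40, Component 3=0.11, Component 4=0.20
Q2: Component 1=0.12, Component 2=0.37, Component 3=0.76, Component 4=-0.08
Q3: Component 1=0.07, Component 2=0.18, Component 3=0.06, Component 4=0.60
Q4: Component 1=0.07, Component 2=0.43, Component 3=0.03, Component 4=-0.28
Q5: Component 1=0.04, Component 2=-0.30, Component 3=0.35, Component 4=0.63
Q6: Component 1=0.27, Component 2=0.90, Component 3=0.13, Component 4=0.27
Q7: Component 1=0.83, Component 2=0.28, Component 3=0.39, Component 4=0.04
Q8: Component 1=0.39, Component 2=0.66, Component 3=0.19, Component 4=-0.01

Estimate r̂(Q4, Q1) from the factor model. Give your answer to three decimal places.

-0.265

r̂ = Σ λ_i·λ_j across factors = (0.07)(-0.58) + (0.43)(-0.40) + (0.03)(0.11) + (-0.28)(0.20)
  = -0.0406 -0.1720 +0.0033 -0.0560 = -0.2653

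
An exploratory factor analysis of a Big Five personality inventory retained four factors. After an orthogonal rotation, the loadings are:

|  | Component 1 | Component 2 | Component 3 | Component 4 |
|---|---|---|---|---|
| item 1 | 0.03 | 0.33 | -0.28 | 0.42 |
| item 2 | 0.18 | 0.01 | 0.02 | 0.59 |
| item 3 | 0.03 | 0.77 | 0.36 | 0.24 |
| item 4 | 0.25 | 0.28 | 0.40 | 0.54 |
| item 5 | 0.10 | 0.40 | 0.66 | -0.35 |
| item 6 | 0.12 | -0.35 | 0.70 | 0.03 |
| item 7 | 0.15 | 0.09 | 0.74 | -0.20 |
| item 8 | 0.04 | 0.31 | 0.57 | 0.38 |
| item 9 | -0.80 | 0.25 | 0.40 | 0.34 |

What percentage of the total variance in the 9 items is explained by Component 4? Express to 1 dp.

14.4%

SS loadings for Component 4 = 0.42² + 0.59² + 0.24² + 0.54² + (-0.35)² + 0.03² + (-0.20)² + 0.38² + 0.34² = 1.2971
With 9 standardized items, total variance = 9. Proportion = 1.2971/9 = 0.1441 → 14.41%.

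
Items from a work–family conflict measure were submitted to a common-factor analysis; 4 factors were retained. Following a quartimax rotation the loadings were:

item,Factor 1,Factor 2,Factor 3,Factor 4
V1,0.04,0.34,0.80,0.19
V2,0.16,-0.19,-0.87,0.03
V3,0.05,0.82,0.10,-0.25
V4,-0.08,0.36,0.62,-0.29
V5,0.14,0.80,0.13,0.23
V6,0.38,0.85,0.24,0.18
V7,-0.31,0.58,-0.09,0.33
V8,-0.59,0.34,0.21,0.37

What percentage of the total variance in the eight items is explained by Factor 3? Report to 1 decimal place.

24.0%

SS loadings for Factor 3 = 0.80² + (-0.87)² + 0.10² + 0.62² + 0.13² + 0.24² + (-0.09)² + 0.21² = 1.9180
With 8 standardized items, total variance = 8. Proportion = 1.9180/8 = 0.2398 → 23.98%.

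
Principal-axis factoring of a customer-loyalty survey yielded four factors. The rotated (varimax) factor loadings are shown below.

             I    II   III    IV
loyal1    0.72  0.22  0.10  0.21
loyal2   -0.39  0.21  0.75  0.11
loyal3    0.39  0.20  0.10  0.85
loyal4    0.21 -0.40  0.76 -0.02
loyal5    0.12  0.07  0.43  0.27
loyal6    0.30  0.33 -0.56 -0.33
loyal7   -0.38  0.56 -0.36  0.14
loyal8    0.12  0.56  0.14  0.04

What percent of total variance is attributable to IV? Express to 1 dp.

SS loadings for IV = 0.21² + 0.11² + 0.85² + (-0.02)² + 0.27² + (-0.33)² + 0.14² + 0.04² = 0.9821
With 8 standardized items, total variance = 8. Proportion = 0.9821/8 = 0.1228 → 12.28%.

12.3%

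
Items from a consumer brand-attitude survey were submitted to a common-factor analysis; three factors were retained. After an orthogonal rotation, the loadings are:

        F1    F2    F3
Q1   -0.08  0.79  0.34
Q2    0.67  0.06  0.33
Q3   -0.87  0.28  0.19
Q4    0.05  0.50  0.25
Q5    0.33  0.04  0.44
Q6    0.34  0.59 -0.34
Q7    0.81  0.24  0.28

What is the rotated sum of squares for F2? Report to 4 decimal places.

1.3634

SS loadings for F2 = 0.79² + 0.06² + 0.28² + 0.50² + 0.04² + 0.59² + 0.24² = 0.6241 + 0.0036 + 0.0784 + 0.2500 + 0.0016 + 0.3481 + 0.0576 = 1.3634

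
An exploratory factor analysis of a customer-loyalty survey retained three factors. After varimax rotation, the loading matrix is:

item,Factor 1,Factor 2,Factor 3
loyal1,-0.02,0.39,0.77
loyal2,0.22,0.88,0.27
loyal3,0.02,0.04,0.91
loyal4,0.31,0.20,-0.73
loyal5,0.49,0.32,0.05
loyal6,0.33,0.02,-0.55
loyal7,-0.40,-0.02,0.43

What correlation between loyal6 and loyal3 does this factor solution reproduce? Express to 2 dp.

-0.49

r̂ = Σ λ_i·λ_j across factors = (0.33)(0.02) + (0.02)(0.04) + (-0.55)(0.91)
  = +0.0066 +0.0008 -0.5005 = -0.4931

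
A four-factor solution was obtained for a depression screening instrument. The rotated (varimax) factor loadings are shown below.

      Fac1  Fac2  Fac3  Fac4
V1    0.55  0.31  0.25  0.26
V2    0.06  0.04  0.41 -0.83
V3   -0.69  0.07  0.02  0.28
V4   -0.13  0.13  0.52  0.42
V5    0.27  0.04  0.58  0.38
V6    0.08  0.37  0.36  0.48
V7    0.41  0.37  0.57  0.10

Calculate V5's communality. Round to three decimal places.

h² = 0.27² + 0.04² + 0.58² + 0.38² = 0.0729 + 0.0016 + 0.3364 + 0.1444 = 0.5553

0.555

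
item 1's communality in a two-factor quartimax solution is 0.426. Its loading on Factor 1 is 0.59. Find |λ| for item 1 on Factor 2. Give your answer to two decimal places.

Under orthogonal rotation h² = Σλ², so λ_Factor 2² = h² − (0.3481) = 0.426 − 0.3481 = 0.0779.
|λ| = √0.0779 = 0.2791.

0.28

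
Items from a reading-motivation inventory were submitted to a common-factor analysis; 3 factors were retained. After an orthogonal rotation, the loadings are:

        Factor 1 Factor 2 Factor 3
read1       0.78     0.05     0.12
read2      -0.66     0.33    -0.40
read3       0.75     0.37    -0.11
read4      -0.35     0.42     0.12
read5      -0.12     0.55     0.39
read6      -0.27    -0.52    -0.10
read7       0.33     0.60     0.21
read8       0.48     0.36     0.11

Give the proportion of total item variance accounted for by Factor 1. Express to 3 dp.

SS loadings for Factor 1 = 0.78² + (-0.66)² + 0.75² + (-0.35)² + (-0.12)² + (-0.27)² + 0.33² + 0.48² = 2.1556
Proportion of variance = 2.1556 / 8 = 0.2695.

0.269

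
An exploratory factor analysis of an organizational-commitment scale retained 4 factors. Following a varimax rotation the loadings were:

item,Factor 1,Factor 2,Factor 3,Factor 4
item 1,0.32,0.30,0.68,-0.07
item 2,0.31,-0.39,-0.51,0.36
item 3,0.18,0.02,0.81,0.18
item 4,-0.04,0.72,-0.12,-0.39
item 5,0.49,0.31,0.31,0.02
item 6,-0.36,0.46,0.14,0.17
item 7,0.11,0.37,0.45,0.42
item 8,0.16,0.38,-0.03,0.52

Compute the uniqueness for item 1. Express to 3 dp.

0.340

h² = 0.32² + 0.30² + 0.68² + (-0.07)² = 0.1024 + 0.0900 + 0.4624 + 0.0049 = 0.6597
Uniqueness u² = 1 − h² = 1 − 0.6597 = 0.3403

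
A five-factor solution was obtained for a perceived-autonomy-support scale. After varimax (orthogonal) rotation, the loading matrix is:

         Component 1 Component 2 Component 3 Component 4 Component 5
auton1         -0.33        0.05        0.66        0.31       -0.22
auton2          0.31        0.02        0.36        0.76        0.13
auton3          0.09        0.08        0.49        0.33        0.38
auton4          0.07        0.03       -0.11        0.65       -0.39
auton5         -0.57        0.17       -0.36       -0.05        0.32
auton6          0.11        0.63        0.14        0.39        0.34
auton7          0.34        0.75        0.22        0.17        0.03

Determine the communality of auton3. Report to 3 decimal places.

h² = 0.09² + 0.08² + 0.49² + 0.33² + 0.38² = 0.0081 + 0.0064 + 0.2401 + 0.1089 + 0.1444 = 0.5079

0.508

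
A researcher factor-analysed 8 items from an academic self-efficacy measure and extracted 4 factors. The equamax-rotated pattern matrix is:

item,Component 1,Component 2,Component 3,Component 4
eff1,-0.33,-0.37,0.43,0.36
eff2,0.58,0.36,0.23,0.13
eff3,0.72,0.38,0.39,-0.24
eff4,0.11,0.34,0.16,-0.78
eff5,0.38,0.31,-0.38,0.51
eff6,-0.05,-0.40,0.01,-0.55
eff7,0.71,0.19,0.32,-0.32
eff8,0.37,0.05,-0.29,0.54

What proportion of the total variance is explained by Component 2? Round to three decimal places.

0.103

SS loadings for Component 2 = (-0.37)² + 0.36² + 0.38² + 0.34² + 0.31² + (-0.40)² + 0.19² + 0.05² = 0.8212
Proportion of variance = 0.8212 / 8 = 0.1027.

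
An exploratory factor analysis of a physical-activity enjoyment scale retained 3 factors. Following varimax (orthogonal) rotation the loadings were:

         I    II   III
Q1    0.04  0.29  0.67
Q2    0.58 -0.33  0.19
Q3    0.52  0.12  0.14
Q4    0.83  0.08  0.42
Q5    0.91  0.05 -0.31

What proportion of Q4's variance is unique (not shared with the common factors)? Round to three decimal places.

h² = 0.83² + 0.08² + 0.42² = 0.6889 + 0.0064 + 0.1764 = 0.8717
Uniqueness u² = 1 − h² = 1 − 0.8717 = 0.1283

0.128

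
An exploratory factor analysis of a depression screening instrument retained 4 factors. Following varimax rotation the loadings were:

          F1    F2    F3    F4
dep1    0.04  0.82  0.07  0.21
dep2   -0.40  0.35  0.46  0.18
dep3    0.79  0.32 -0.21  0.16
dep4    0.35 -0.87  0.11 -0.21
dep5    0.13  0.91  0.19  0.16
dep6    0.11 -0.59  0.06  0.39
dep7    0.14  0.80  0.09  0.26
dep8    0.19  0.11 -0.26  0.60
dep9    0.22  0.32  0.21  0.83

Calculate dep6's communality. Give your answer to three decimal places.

h² = 0.11² + (-0.59)² + 0.06² + 0.39² = 0.0121 + 0.3481 + 0.0036 + 0.1521 = 0.5159

0.516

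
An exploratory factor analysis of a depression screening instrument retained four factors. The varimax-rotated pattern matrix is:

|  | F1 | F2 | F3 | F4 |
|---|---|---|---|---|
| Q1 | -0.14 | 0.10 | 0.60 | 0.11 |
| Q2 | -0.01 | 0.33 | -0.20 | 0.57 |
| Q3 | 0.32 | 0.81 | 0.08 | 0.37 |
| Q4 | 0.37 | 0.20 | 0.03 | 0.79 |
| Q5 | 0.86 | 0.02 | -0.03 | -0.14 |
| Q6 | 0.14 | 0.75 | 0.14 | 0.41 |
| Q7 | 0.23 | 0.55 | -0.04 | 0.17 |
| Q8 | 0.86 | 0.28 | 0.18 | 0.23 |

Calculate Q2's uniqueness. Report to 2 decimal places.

h² = (-0.01)² + 0.33² + (-0.20)² + 0.57² = 0.0001 + 0.1089 + 0.0400 + 0.3249 = 0.4739
Uniqueness u² = 1 − h² = 1 − 0.4739 = 0.5261

0.53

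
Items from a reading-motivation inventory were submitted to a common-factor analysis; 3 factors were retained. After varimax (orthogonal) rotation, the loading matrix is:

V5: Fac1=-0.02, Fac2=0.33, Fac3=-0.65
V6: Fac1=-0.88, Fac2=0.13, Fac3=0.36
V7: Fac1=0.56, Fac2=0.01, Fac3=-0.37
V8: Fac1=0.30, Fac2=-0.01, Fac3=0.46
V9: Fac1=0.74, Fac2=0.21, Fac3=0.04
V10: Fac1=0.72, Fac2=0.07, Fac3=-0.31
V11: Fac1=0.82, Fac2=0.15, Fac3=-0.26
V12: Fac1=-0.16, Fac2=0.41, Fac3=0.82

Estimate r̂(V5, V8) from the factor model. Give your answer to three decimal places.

-0.308

r̂ = Σ λ_i·λ_j across factors = (-0.02)(0.30) + (0.33)(-0.01) + (-0.65)(0.46)
  = -0.0060 -0.0033 -0.2990 = -0.3083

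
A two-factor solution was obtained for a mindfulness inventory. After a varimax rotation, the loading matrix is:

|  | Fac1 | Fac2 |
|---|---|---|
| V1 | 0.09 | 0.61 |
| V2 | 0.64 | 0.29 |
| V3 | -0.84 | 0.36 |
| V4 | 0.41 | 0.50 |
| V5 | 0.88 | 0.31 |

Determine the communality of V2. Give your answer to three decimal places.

0.494

h² = 0.64² + 0.29² = 0.4096 + 0.0841 = 0.4937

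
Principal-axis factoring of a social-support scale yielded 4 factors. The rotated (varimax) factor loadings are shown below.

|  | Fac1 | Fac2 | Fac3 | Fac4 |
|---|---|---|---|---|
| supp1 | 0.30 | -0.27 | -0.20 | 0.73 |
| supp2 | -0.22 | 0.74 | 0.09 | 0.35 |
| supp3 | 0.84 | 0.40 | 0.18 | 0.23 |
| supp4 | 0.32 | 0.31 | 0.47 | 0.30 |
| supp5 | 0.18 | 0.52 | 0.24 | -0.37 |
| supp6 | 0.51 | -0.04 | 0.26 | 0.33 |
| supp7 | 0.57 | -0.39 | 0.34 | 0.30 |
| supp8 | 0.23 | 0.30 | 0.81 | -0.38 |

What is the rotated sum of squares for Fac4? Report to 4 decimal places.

SS loadings for Fac4 = 0.73² + 0.35² + 0.23² + 0.30² + (-0.37)² + 0.33² + 0.30² + (-0.38)² = 0.5329 + 0.1225 + 0.0529 + 0.0900 + 0.1369 + 0.1089 + 0.0900 + 0.1444 = 1.2785

1.2785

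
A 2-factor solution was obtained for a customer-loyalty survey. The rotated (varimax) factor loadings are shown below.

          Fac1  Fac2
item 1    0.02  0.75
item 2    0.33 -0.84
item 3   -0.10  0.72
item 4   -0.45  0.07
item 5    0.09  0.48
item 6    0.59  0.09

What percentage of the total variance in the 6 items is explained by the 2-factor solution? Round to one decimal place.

SS loadings by factor: 0.6780, 2.0299; total = 2.7079.
Total variance with 6 standardized items is 6, so the solution explains 2.7079/6 = 0.4513 = 45.13%.

45.1%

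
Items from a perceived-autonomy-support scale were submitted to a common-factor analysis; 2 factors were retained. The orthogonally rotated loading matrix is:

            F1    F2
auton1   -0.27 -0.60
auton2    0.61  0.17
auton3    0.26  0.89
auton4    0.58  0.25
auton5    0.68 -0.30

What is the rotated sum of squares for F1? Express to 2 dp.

SS loadings for F1 = (-0.27)² + 0.61² + 0.26² + 0.58² + 0.68² = 0.0729 + 0.3721 + 0.0676 + 0.3364 + 0.4624 = 1.3114

1.31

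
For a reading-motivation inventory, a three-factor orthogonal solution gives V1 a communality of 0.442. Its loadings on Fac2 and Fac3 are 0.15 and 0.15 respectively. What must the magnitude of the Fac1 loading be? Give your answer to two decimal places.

0.63

Under orthogonal rotation h² = Σλ², so λ_Fac1² = h² − (0.0450) = 0.442 − 0.0450 = 0.3970.
|λ| = √0.3970 = 0.6301.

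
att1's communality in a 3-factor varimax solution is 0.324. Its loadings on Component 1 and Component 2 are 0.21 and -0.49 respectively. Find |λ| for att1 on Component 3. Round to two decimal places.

Under orthogonal rotation h² = Σλ², so λ_Component 3² = h² − (0.2842) = 0.324 − 0.2842 = 0.0398.
|λ| = √0.0398 = 0.1995.

0.20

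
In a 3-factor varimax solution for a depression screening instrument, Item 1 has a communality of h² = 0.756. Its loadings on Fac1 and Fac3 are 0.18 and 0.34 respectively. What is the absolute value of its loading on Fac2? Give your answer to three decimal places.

Under orthogonal rotation h² = Σλ², so λ_Fac2² = h² − (0.1480) = 0.756 − 0.1480 = 0.6080.
|λ| = √0.6080 = 0.7797.

0.780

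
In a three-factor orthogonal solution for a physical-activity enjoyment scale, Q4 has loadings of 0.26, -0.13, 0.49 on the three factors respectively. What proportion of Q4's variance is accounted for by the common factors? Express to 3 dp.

h² = 0.26² + (-0.13)² + 0.49² = 0.0676 + 0.0169 + 0.2401 = 0.3246

0.325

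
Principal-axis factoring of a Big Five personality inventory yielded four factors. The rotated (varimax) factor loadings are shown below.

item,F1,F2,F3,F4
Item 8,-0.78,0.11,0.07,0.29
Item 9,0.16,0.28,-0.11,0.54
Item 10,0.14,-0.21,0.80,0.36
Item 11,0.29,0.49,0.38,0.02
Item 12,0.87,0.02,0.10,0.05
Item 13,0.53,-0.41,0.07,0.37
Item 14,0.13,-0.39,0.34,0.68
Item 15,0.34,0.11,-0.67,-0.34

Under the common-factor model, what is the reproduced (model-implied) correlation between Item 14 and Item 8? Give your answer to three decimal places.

0.077

r̂ = Σ λ_i·λ_j across factors = (0.13)(-0.78) + (-0.39)(0.11) + (0.34)(0.07) + (0.68)(0.29)
  = -0.1014 -0.0429 +0.0238 +0.1972 = 0.0767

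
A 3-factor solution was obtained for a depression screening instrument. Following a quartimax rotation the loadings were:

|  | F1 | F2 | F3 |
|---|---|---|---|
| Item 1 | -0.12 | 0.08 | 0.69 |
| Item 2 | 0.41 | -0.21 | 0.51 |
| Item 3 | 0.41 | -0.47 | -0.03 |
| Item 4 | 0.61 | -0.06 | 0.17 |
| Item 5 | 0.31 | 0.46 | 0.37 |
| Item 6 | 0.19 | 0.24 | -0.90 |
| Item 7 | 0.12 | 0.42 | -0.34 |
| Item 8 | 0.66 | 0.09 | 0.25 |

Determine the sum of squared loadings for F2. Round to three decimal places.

0.729

SS loadings for F2 = 0.08² + (-0.21)² + (-0.47)² + (-0.06)² + 0.46² + 0.24² + 0.42² + 0.09² = 0.0064 + 0.0441 + 0.2209 + 0.0036 + 0.2116 + 0.0576 + 0.1764 + 0.0081 = 0.7287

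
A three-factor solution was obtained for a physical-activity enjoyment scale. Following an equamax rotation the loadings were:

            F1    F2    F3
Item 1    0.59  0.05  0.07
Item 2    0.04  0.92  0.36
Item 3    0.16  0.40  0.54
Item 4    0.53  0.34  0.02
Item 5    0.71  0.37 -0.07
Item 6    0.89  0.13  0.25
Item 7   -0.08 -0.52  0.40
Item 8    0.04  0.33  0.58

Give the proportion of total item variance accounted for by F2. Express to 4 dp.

0.2072

SS loadings for F2 = 0.05² + 0.92² + 0.40² + 0.34² + 0.37² + 0.13² + (-0.52)² + 0.33² = 1.6576
Proportion of variance = 1.6576 / 8 = 0.2072.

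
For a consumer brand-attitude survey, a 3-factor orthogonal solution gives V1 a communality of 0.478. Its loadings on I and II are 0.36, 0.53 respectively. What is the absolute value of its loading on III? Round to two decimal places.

Under orthogonal rotation h² = Σλ², so λ_III² = h² − (0.4105) = 0.478 − 0.4105 = 0.0675.
|λ| = √0.0675 = 0.2598.

0.26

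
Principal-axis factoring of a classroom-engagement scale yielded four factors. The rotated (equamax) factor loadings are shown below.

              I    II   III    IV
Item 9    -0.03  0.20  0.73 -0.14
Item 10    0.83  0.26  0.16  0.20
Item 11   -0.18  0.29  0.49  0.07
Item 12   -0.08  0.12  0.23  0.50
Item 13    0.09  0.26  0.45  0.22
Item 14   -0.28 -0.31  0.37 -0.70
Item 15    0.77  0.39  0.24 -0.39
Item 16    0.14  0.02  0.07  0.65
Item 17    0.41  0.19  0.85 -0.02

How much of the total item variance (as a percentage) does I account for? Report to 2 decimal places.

SS loadings for I = (-0.03)² + 0.83² + (-0.18)² + (-0.08)² + 0.09² + (-0.28)² + 0.77² + 0.14² + 0.41² = 1.5957
With 9 standardized items, total variance = 9. Proportion = 1.5957/9 = 0.1773 → 17.73%.

17.73%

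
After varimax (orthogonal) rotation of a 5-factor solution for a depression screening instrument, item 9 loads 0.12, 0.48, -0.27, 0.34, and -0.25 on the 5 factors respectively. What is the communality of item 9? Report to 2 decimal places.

h² = 0.12² + 0.48² + (-0.27)² + 0.34² + (-0.25)² = 0.0144 + 0.2304 + 0.0729 + 0.1156 + 0.0625 = 0.4958

0.50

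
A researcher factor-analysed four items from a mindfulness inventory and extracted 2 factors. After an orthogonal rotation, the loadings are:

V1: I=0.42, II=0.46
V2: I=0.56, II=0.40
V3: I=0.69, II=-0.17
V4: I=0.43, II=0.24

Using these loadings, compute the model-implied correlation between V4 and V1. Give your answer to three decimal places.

0.291

r̂ = Σ λ_i·λ_j across factors = (0.43)(0.42) + (0.24)(0.46)
  = +0.1806 +0.1104 = 0.2910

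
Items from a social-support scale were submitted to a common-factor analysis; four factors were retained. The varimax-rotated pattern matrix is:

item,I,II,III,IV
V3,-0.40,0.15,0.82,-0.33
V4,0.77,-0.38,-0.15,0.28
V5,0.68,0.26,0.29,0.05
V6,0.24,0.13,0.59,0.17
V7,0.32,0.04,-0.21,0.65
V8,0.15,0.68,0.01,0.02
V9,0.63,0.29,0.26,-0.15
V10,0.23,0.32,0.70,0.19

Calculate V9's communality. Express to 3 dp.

h² = 0.63² + 0.29² + 0.26² + (-0.15)² = 0.3969 + 0.0841 + 0.0676 + 0.0225 = 0.5711

0.571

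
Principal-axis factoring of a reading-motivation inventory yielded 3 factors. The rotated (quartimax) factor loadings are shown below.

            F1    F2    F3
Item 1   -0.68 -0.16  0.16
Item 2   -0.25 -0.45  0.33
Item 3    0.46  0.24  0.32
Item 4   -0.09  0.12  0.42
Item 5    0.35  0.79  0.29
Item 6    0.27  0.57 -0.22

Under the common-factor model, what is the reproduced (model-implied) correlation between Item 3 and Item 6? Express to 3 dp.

r̂ = Σ λ_i·λ_j across factors = (0.46)(0.27) + (0.24)(0.57) + (0.32)(-0.22)
  = +0.1242 +0.1368 -0.0704 = 0.1906

0.191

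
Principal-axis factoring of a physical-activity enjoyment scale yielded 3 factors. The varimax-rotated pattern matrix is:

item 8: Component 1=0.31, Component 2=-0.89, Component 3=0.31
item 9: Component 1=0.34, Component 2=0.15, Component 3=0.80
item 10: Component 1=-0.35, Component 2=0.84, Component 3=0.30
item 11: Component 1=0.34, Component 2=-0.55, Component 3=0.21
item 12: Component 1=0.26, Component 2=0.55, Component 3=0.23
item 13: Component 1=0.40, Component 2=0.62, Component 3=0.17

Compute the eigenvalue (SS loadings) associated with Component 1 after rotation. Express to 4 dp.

SS loadings for Component 1 = 0.31² + 0.34² + (-0.35)² + 0.34² + 0.26² + 0.40² = 0.0961 + 0.1156 + 0.1225 + 0.1156 + 0.0676 + 0.1600 = 0.6774

0.6774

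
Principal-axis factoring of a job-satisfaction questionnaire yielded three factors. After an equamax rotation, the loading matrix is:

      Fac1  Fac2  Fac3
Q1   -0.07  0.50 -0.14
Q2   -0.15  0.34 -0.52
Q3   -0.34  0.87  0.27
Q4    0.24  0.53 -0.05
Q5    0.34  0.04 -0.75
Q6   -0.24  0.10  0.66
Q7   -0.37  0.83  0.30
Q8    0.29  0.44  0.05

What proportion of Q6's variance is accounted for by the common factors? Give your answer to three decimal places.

h² = (-0.24)² + 0.10² + 0.66² = 0.0576 + 0.0100 + 0.4356 = 0.5032

0.503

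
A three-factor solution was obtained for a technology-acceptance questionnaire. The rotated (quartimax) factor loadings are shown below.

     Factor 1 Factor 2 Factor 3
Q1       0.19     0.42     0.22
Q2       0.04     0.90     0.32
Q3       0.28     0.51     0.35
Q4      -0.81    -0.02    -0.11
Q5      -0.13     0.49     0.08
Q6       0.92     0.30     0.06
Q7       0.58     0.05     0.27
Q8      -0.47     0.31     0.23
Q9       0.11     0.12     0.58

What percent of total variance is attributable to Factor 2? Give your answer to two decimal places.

SS loadings for Factor 2 = 0.42² + 0.90² + 0.51² + (-0.02)² + 0.49² + 0.30² + 0.05² + 0.31² + 0.12² = 1.6900
With 9 standardized items, total variance = 9. Proportion = 1.6900/9 = 0.1878 → 18.78%.

18.78%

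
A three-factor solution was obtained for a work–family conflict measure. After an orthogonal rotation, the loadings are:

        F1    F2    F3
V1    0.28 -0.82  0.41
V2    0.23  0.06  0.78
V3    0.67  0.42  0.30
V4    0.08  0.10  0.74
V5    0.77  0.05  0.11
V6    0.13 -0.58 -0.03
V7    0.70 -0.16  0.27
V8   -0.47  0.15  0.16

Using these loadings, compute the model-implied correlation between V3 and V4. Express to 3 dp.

0.318

r̂ = Σ λ_i·λ_j across factors = (0.67)(0.08) + (0.42)(0.10) + (0.30)(0.74)
  = +0.0536 +0.0420 +0.2220 = 0.3176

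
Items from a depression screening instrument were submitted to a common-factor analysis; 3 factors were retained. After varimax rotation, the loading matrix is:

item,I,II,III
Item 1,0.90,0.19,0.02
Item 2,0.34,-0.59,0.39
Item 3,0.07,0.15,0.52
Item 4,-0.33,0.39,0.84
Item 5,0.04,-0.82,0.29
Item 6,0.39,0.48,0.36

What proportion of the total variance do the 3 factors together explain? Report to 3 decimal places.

0.666

Communalities: 0.8465, 0.6158, 0.2978, 0.9666, 0.7581, 0.5121; Σh² = 3.9969.
Total variance with 6 standardized items is 6, so the solution explains 3.9969/6 = 0.6661.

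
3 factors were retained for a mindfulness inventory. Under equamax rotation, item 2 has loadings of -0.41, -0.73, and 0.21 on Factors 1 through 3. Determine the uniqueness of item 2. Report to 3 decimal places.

h² = (-0.41)² + (-0.73)² + 0.21² = 0.1681 + 0.5329 + 0.0441 = 0.7451
Uniqueness u² = 1 − h² = 1 − 0.7451 = 0.2549

0.255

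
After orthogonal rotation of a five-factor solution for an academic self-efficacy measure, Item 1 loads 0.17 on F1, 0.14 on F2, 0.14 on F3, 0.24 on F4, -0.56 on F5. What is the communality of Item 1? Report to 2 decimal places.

h² = 0.17² + 0.14² + 0.14² + 0.24² + (-0.56)² = 0.0289 + 0.0196 + 0.0196 + 0.0576 + 0.3136 = 0.4393

0.44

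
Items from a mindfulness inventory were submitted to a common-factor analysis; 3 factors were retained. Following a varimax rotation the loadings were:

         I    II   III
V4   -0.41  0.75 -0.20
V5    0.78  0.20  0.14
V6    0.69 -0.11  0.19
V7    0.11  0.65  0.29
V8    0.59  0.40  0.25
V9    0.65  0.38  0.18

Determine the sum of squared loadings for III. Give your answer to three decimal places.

SS loadings for III = (-0.20)² + 0.14² + 0.19² + 0.29² + 0.25² + 0.18² = 0.0400 + 0.0196 + 0.0361 + 0.0841 + 0.0625 + 0.0324 = 0.2747

0.275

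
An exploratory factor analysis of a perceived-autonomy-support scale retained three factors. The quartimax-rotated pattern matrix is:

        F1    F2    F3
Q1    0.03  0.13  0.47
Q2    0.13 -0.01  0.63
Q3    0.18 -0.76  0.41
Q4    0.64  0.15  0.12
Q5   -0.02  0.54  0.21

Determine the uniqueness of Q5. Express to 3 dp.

0.664

h² = (-0.02)² + 0.54² + 0.21² = 0.0004 + 0.2916 + 0.0441 = 0.3361
Uniqueness u² = 1 − h² = 1 − 0.3361 = 0.6639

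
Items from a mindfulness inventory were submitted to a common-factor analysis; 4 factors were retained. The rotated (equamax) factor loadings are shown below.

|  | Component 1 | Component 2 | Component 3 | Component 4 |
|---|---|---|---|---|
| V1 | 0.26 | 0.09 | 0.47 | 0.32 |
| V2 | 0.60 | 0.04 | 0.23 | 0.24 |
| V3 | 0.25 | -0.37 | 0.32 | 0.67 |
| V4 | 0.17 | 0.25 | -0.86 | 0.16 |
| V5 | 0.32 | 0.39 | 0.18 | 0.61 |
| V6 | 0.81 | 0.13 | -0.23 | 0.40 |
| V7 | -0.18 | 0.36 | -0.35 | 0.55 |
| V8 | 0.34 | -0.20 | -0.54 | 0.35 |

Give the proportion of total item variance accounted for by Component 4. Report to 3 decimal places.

0.199

SS loadings for Component 4 = 0.32² + 0.24² + 0.67² + 0.16² + 0.61² + 0.40² + 0.55² + 0.35² = 1.5916
Proportion of variance = 1.5916 / 8 = 0.1990.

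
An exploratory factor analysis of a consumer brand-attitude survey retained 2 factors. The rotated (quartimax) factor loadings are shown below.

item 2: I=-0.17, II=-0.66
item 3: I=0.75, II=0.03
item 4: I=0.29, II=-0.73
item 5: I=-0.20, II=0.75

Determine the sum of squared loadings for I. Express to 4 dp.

SS loadings for I = (-0.17)² + 0.75² + 0.29² + (-0.20)² = 0.0289 + 0.5625 + 0.0841 + 0.0400 = 0.7155

0.7155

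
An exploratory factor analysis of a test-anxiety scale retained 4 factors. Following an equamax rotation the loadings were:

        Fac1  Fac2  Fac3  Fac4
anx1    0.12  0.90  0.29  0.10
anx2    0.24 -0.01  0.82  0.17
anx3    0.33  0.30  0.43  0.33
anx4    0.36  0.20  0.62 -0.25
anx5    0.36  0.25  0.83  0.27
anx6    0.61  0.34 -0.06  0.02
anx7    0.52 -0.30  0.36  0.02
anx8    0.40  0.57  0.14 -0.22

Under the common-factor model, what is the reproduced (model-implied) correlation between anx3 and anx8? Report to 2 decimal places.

0.29

r̂ = Σ λ_i·λ_j across factors = (0.33)(0.40) + (0.30)(0.57) + (0.43)(0.14) + (0.33)(-0.22)
  = +0.1320 +0.1710 +0.0602 -0.0726 = 0.2906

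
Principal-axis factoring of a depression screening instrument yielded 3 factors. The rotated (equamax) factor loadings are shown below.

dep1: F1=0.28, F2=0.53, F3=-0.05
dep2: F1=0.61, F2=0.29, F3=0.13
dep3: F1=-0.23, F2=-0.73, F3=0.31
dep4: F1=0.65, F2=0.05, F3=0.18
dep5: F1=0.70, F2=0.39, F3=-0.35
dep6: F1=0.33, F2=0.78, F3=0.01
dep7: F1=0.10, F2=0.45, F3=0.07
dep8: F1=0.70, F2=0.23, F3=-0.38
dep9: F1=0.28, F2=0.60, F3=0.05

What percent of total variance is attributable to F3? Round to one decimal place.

4.7%

SS loadings for F3 = (-0.05)² + 0.13² + 0.31² + 0.18² + (-0.35)² + 0.01² + 0.07² + (-0.38)² + 0.05² = 0.4223
With 9 standardized items, total variance = 9. Proportion = 0.4223/9 = 0.0469 → 4.69%.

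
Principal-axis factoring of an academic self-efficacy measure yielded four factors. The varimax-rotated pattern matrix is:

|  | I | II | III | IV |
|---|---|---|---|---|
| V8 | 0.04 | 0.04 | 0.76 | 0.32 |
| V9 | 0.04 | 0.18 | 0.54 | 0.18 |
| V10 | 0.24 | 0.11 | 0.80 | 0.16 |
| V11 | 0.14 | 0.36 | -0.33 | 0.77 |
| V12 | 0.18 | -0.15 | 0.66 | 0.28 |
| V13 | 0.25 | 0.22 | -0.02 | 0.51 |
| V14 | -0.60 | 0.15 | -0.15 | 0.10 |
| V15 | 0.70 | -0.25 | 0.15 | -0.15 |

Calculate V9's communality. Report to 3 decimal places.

0.358

h² = 0.04² + 0.18² + 0.54² + 0.18² = 0.0016 + 0.0324 + 0.2916 + 0.0324 = 0.3580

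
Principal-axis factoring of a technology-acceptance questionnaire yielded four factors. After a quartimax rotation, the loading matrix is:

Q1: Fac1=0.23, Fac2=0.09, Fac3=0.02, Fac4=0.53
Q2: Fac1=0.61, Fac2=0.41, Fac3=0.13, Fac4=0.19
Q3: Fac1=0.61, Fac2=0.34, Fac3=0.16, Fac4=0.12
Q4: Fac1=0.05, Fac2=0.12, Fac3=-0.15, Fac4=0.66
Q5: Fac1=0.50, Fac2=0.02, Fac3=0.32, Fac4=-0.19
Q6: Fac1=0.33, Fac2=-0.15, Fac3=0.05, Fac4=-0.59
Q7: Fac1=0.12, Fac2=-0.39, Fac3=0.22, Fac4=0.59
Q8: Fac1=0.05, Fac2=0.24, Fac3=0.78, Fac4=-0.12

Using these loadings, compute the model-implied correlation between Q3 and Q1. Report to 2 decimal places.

0.24

r̂ = Σ λ_i·λ_j across factors = (0.61)(0.23) + (0.34)(0.09) + (0.16)(0.02) + (0.12)(0.53)
  = +0.1403 +0.0306 +0.0032 +0.0636 = 0.2377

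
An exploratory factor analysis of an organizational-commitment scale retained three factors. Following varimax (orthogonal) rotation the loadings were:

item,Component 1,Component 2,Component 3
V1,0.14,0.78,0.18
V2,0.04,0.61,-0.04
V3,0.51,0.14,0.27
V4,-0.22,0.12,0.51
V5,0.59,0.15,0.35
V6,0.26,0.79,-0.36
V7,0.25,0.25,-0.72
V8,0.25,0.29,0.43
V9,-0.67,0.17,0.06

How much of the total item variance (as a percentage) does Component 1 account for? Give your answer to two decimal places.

SS loadings for Component 1 = 0.14² + 0.04² + 0.51² + (-0.22)² + 0.59² + 0.26² + 0.25² + 0.25² + (-0.67)² = 1.3193
With 9 standardized items, total variance = 9. Proportion = 1.3193/9 = 0.1466 → 14.66%.

14.66%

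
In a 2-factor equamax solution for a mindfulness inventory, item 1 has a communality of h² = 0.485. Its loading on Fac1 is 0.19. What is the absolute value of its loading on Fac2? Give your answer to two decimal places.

Under orthogonal rotation h² = Σλ², so λ_Fac2² = h² − (0.0361) = 0.485 − 0.0361 = 0.4489.
|λ| = √0.4489 = 0.6700.

0.67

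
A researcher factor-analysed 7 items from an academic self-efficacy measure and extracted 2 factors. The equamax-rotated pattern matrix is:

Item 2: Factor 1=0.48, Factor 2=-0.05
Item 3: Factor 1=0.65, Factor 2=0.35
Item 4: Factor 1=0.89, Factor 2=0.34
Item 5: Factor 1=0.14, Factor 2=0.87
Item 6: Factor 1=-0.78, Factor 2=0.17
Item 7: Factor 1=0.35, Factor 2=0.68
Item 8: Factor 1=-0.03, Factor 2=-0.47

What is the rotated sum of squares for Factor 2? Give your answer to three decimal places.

1.710

SS loadings for Factor 2 = (-0.05)² + 0.35² + 0.34² + 0.87² + 0.17² + 0.68² + (-0.47)² = 0.0025 + 0.1225 + 0.1156 + 0.7569 + 0.0289 + 0.4624 + 0.2209 = 1.7097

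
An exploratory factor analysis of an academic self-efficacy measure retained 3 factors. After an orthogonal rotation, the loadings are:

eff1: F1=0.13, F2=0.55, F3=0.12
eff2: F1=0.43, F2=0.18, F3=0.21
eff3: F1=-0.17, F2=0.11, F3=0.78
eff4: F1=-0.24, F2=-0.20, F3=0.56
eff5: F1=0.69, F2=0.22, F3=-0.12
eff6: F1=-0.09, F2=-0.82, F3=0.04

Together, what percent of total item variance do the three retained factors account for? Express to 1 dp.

Communalities: 0.3338, 0.2614, 0.6494, 0.4112, 0.5389, 0.6821; Σh² = 2.8768.
Total variance with 6 standardized items is 6, so the solution explains 2.8768/6 = 0.4795 = 47.95%.

47.9%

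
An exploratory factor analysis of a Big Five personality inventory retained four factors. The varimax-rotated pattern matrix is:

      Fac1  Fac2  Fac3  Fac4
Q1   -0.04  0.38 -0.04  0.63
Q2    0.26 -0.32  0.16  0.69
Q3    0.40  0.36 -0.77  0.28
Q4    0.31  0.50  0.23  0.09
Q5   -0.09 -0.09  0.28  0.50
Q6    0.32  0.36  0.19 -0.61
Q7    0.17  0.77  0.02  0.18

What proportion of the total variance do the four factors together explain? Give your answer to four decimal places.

Communalities: 0.5445, 0.6717, 0.9609, 0.4071, 0.3446, 0.6402, 0.6546; Σh² = 4.2236.
Total variance with 7 standardized items is 7, so the solution explains 4.2236/7 = 0.6034.

0.6034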